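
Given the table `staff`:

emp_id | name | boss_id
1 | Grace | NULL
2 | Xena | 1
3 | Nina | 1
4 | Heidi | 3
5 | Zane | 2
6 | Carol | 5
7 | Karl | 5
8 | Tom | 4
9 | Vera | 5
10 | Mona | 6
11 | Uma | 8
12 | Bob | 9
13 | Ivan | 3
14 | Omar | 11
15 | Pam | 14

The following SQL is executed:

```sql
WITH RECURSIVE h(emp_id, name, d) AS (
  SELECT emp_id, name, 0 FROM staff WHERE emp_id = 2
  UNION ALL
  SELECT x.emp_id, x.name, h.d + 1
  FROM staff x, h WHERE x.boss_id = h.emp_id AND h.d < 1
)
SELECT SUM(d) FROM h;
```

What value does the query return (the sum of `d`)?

Base: emp_id=2 (Xena) at d 0.
Iteration 1: rows with boss_id in {2} -> Zane (id 5, d 1).
Iteration 2: d < 1 fails for all current rows; recursion stops.
SUM(d) = 0 + 1 = 1.

1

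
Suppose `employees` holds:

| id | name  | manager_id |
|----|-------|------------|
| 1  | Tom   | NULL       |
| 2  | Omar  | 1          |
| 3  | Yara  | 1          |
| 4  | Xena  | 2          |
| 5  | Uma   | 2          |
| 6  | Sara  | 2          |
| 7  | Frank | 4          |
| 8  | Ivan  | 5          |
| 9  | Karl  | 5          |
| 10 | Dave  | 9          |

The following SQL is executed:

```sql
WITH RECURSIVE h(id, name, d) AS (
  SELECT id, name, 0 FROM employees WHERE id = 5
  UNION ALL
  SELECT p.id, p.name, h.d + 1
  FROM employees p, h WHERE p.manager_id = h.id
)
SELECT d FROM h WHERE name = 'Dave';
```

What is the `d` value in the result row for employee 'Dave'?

2

Base: id=5 (Uma) at d 0.
Iteration 1: rows with manager_id in {5} -> Ivan (id 8, d 1), Karl (id 9, d 1).
Iteration 2: rows with manager_id in {8,9} -> Dave (id 10, d 2).
Iteration 3: no rows with manager_id in {10}; recursion stops.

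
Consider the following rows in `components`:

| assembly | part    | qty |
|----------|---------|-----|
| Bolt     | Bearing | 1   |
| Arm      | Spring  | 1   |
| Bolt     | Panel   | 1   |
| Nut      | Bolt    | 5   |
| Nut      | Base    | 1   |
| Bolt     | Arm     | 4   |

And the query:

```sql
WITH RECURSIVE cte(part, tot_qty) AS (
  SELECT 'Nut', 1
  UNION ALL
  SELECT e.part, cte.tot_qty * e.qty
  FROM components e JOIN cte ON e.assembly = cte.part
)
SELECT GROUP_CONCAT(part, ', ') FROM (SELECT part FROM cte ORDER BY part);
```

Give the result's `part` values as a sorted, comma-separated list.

Arm, Base, Bearing, Bolt, Nut, Panel, Spring

Base: (Nut, tot_qty=1).
Iteration 1: components of {Nut} -> Base = 1*1 = 1, Bolt = 1*5 = 5.
Iteration 2: components of {Base,Bolt} -> Arm = 5*4 = 20, Bearing = 5*1 = 5, Panel = 5*1 = 5.
Iteration 3: components of {Arm,Bearing,Panel} -> Spring = 20*1 = 20.
Iteration 4: no further components; recursion stops.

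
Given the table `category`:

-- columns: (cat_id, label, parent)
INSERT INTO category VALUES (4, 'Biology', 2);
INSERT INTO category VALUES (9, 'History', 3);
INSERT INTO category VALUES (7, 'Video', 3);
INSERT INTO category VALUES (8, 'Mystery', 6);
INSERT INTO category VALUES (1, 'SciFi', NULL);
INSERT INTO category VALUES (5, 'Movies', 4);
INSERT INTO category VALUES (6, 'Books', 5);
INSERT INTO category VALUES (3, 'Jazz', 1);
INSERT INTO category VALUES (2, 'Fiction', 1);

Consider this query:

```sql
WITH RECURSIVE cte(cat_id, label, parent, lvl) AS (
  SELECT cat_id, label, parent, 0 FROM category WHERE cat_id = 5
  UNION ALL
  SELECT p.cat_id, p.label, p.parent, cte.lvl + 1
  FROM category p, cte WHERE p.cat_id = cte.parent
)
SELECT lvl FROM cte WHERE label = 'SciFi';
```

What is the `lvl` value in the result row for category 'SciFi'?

Base: cat_id=5 (Movies), parent=4, lvl 0.
Iteration 1: join on cat_id=4 -> Biology (id 4, parent=2, lvl 1).
Iteration 2: join on cat_id=2 -> Fiction (id 2, parent=1, lvl 2).
Iteration 3: join on cat_id=1 -> SciFi (id 1, parent=NULL, lvl 3).
Iteration 4: parent is NULL; no match; recursion stops.

3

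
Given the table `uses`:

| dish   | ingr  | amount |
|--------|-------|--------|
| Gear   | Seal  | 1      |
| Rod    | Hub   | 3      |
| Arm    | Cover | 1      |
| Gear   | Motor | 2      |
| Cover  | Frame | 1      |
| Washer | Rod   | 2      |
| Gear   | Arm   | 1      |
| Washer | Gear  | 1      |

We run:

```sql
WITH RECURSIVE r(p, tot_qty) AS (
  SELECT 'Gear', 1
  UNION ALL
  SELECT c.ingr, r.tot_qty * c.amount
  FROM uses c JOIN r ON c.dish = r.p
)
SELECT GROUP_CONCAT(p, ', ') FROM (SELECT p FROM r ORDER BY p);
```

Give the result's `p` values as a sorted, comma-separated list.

Arm, Cover, Frame, Gear, Motor, Seal

Base: (Gear, tot_qty=1).
Iteration 1: components of {Gear} -> Arm = 1*1 = 1, Motor = 1*2 = 2, Seal = 1*1 = 1.
Iteration 2: components of {Arm,Motor,Seal} -> Cover = 1*1 = 1.
Iteration 3: components of {Cover} -> Frame = 1*1 = 1.
Iteration 4: no further components; recursion stops.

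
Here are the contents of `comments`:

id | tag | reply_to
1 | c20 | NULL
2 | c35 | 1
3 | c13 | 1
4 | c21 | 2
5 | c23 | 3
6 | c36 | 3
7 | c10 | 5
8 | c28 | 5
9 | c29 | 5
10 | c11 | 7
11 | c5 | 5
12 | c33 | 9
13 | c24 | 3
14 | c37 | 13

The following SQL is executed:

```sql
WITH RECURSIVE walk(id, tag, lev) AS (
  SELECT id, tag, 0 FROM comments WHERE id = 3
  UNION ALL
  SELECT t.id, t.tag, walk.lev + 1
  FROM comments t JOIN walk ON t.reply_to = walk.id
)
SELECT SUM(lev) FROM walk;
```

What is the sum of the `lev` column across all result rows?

19

Base: id=3 (c13) at lev 0.
Iteration 1: rows with reply_to in {3} -> c23 (id 5, lev 1), c36 (id 6, lev 1), c24 (id 13, lev 1).
Iteration 2: rows with reply_to in {5,6,13} -> c10 (id 7, lev 2), c28 (id 8, lev 2), c29 (id 9, lev 2), c5 (id 11, lev 2), c37 (id 14, lev 2).
Iteration 3: rows with reply_to in {7,8,9,11,14} -> c11 (id 10, lev 3), c33 (id 12, lev 3).
Iteration 4: no rows with reply_to in {10,12}; recursion stops.
SUM(lev) = 0 + 1 + 1 + 1 + 2 + 2 + 2 + 2 + 2 + 3 + 3 = 19.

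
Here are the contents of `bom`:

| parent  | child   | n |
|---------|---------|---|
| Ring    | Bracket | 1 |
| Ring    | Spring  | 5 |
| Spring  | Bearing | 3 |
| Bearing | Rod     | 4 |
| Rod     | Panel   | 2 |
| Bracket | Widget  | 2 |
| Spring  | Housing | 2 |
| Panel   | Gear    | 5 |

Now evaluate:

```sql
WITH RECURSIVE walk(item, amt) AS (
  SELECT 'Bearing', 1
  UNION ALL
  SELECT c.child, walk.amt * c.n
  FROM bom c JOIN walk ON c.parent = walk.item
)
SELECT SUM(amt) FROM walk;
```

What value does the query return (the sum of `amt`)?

Base: (Bearing, amt=1).
Iteration 1: components of {Bearing} -> Rod = 1*4 = 4.
Iteration 2: components of {Rod} -> Panel = 4*2 = 8.
Iteration 3: components of {Panel} -> Gear = 8*5 = 40.
Iteration 4: no further components; recursion stops.
SUM(amt) = 1 + 4 + 8 + 40 = 53.

53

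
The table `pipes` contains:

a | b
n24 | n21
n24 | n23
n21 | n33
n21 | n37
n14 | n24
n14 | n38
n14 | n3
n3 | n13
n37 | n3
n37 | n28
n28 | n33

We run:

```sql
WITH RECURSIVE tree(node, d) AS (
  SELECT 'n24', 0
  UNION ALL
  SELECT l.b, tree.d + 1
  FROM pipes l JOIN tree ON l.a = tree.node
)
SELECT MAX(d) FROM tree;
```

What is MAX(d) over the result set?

Base: (n24, d=0).
Iteration 1: edges from {n24} -> (n21, d=1), (n23, d=1).
Iteration 2: edges from {n21,n23} -> (n33, d=2), (n37, d=2).
Iteration 3: edges from {n33,n37} -> (n28, d=3), (n3, d=3).
Iteration 4: edges from {n28,n3} -> (n13, d=4), (n33, d=4).
Iteration 5: no outgoing edges from {n13,n33}; recursion stops.
d values: 0, 1, 1, 2, 2, 3, 3, 4, 4; the maximum is 4.

4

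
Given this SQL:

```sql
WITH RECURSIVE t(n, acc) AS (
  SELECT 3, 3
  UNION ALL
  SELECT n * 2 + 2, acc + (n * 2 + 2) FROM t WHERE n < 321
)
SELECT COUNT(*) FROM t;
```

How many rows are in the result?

8

Base: n=3, acc=3.
Iteration 1: 3 < 321 holds -> n = 3 * 2 + 2 = 8, acc = 3 + 8 = 11.
Iteration 2: 8 < 321 holds -> n = 8 * 2 + 2 = 18, acc = 11 + 18 = 29.
Iteration 3: 18 < 321 holds -> n = 18 * 2 + 2 = 38, acc = 29 + 38 = 67.
Iteration 4: 38 < 321 holds -> n = 38 * 2 + 2 = 78, acc = 67 + 78 = 145.
Iteration 5: 78 < 321 holds -> n = 78 * 2 + 2 = 158, acc = 145 + 158 = 303.
Iteration 6: 158 < 321 holds -> n = 158 * 2 + 2 = 318, acc = 303 + 318 = 621.
Iteration 7: 318 < 321 holds -> n = 318 * 2 + 2 = 638, acc = 621 + 638 = 1259.
Iteration 8: 638 < 321 fails; recursion stops.
Total rows emitted: 8.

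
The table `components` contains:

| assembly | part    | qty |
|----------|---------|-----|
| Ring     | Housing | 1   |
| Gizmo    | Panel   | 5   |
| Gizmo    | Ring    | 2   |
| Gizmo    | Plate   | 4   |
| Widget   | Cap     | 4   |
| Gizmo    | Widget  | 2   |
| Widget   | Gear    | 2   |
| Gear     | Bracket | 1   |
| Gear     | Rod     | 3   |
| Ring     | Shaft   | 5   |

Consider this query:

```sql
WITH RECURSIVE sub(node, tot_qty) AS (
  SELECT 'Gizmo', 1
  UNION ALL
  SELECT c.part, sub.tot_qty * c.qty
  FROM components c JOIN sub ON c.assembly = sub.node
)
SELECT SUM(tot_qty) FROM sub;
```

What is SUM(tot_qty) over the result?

Base: (Gizmo, tot_qty=1).
Iteration 1: components of {Gizmo} -> Panel = 1*5 = 5, Plate = 1*4 = 4, Ring = 1*2 = 2, Widget = 1*2 = 2.
Iteration 2: components of {Panel,Plate,Ring,Widget} -> Cap = 2*4 = 8, Gear = 2*2 = 4, Housing = 2*1 = 2, Shaft = 2*5 = 10.
Iteration 3: components of {Cap,Gear,Housing,Shaft} -> Bracket = 4*1 = 4, Rod = 4*3 = 12.
Iteration 4: no further components; recursion stops.
SUM(tot_qty) = 1 + 5 + 2 + 2 + 4 + 10 + 2 + 4 + 8 + 4 + 12 = 54.

54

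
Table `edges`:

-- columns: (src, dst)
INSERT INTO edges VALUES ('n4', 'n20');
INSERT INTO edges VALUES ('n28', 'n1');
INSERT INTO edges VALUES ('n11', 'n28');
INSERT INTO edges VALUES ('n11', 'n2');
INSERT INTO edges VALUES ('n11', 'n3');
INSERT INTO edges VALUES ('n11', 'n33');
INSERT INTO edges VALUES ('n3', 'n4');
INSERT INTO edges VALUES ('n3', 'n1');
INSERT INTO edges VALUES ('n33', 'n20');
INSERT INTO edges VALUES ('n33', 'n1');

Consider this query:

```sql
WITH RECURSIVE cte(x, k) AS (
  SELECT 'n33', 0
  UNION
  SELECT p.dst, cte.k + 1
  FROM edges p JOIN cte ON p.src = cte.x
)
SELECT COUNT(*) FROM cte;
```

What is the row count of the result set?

3

Base: (n33, k=0).
Iteration 1: edges from {n33} -> (n1, k=1), (n20, k=1).
Iteration 2: no outgoing edges from {n1,n20}; recursion stops.
Total rows emitted: 3.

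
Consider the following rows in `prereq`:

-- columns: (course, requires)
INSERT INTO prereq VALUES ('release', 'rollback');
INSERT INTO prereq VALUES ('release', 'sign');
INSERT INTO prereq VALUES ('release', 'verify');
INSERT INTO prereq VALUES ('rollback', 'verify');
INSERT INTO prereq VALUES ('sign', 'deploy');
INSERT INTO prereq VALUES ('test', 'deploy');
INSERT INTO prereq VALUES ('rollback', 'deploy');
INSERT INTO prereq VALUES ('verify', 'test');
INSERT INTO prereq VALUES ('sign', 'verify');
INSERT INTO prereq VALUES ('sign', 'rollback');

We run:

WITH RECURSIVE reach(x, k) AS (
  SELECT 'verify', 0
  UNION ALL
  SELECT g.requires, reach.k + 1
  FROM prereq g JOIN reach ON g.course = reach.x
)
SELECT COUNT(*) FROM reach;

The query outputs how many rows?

3

Base: (verify, k=0).
Iteration 1: edges from {verify} -> (test, k=1).
Iteration 2: edges from {test} -> (deploy, k=2).
Iteration 3: no outgoing edges from {deploy}; recursion stops.
Total rows emitted: 3.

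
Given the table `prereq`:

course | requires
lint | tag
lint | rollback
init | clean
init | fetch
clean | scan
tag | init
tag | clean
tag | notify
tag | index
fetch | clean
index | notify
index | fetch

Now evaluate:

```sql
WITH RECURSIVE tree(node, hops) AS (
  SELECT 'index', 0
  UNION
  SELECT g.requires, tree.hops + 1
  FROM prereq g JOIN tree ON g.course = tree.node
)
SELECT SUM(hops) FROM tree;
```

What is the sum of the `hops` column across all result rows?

7

Base: (index, hops=0).
Iteration 1: edges from {index} -> (fetch, hops=1), (notify, hops=1).
Iteration 2: edges from {fetch,notify} -> (clean, hops=2).
Iteration 3: edges from {clean} -> (scan, hops=3).
Iteration 4: no outgoing edges from {scan}; recursion stops.
SUM(hops) = 0 + 1 + 1 + 2 + 3 = 7.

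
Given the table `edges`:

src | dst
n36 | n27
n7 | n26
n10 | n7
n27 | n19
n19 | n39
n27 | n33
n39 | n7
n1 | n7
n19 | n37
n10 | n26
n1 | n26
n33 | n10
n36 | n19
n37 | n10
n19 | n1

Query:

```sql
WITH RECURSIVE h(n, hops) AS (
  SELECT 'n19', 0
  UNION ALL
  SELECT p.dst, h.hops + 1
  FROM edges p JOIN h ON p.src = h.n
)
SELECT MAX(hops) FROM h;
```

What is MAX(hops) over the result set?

Base: (n19, hops=0).
Iteration 1: edges from {n19} -> (n1, hops=1), (n37, hops=1), (n39, hops=1).
Iteration 2: edges from {n1,n37,n39} -> (n10, hops=2), (n26, hops=2), (n7, hops=2) x2. [UNION ALL keeps all 4 new rows, including repeats]
Iteration 3: edges from {n10,n26,n7} -> (n26, hops=3) x3, (n7, hops=3). [UNION ALL keeps all 4 new rows, including repeats]
Iteration 4: edges from {n26,n7} -> (n26, hops=4).
Iteration 5: no outgoing edges from {n26}; recursion stops.
hops values: 0, 1, 1, 1, 2, 2, 2, 2, 3, 3, 3, 3, 4; the maximum is 4.

4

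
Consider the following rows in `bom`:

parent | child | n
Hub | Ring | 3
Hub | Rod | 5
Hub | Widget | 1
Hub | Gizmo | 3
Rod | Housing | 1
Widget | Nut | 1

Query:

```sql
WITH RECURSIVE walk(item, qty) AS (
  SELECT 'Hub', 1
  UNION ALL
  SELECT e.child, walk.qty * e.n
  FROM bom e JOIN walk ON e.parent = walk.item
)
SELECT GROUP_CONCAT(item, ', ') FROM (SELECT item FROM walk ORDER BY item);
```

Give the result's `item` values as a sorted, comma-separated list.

Base: (Hub, qty=1).
Iteration 1: components of {Hub} -> Gizmo = 1*3 = 3, Ring = 1*3 = 3, Rod = 1*5 = 5, Widget = 1*1 = 1.
Iteration 2: components of {Gizmo,Ring,Rod,Widget} -> Housing = 5*1 = 5, Nut = 1*1 = 1.
Iteration 3: no further components; recursion stops.

Gizmo, Housing, Hub, Nut, Ring, Rod, Widget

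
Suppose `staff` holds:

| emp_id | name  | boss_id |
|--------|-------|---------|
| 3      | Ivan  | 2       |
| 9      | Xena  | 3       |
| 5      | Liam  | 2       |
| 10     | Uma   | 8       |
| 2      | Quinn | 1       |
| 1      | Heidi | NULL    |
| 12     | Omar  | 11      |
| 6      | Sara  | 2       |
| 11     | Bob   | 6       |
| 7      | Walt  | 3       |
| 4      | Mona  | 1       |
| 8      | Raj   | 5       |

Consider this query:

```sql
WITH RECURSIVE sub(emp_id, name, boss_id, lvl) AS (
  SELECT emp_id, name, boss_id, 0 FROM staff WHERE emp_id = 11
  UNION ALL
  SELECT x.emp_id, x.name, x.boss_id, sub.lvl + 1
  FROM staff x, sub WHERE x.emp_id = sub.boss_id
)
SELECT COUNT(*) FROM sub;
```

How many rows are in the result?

4

Base: emp_id=11 (Bob), boss_id=6, lvl 0.
Iteration 1: join on emp_id=6 -> Sara (id 6, boss_id=2, lvl 1).
Iteration 2: join on emp_id=2 -> Quinn (id 2, boss_id=1, lvl 2).
Iteration 3: join on emp_id=1 -> Heidi (id 1, boss_id=NULL, lvl 3).
Iteration 4: boss_id is NULL; no match; recursion stops.
Total rows emitted: 4.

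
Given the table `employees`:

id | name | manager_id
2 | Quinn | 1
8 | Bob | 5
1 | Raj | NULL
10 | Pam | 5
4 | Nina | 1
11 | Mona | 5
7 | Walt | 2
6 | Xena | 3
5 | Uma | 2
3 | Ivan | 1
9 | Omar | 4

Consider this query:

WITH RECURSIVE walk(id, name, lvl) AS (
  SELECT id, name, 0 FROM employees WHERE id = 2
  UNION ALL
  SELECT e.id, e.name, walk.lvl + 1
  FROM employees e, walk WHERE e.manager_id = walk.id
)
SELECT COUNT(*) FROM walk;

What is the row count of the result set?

Base: id=2 (Quinn) at lvl 0.
Iteration 1: rows with manager_id in {2} -> Uma (id 5, lvl 1), Walt (id 7, lvl 1).
Iteration 2: rows with manager_id in {5,7} -> Bob (id 8, lvl 2), Pam (id 10, lvl 2), Mona (id 11, lvl 2).
Iteration 3: no rows with manager_id in {8,10,11}; recursion stops.
Total rows emitted: 6.

6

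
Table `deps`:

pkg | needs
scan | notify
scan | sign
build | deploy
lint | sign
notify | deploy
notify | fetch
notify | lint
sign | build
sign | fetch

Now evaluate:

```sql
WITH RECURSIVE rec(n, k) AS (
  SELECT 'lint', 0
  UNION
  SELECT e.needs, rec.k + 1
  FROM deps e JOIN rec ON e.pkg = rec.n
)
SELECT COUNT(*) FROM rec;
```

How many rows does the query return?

5

Base: (lint, k=0).
Iteration 1: edges from {lint} -> (sign, k=1).
Iteration 2: edges from {sign} -> (build, k=2), (fetch, k=2).
Iteration 3: edges from {build,fetch} -> (deploy, k=3).
Iteration 4: no outgoing edges from {deploy}; recursion stops.
Total rows emitted: 5.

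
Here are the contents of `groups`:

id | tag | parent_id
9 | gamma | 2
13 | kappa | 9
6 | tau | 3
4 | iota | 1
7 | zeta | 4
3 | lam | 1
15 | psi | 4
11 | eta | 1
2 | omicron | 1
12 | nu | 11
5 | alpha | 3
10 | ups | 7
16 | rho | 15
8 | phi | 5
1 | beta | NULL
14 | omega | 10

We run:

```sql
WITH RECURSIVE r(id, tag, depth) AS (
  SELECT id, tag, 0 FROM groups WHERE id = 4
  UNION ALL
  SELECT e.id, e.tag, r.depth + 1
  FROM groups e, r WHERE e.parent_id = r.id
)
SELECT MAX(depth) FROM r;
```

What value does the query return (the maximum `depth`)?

3

Base: id=4 (iota) at depth 0.
Iteration 1: rows with parent_id in {4} -> zeta (id 7, depth 1), psi (id 15, depth 1).
Iteration 2: rows with parent_id in {7,15} -> ups (id 10, depth 2), rho (id 16, depth 2).
Iteration 3: rows with parent_id in {10,16} -> omega (id 14, depth 3).
Iteration 4: no rows with parent_id in {14}; recursion stops.
depth values: 0, 1, 1, 2, 2, 3; the maximum is 3.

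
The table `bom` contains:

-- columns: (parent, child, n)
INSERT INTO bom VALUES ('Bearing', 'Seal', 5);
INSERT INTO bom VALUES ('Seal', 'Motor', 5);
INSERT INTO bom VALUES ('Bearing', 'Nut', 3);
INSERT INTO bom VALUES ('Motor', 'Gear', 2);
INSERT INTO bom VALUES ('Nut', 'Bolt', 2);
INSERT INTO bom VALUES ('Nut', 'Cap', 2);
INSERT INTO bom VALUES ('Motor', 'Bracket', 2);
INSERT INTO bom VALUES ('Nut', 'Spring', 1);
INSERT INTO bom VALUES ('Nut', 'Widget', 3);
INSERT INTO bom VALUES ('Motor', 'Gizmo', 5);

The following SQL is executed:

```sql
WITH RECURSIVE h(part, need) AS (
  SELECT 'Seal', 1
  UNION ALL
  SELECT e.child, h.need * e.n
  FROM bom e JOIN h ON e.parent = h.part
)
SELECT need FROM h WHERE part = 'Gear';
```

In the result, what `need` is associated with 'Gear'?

10

Base: (Seal, need=1).
Iteration 1: components of {Seal} -> Motor = 1*5 = 5.
Iteration 2: components of {Motor} -> Bracket = 5*2 = 10, Gear = 5*2 = 10, Gizmo = 5*5 = 25.
Iteration 3: no further components; recursion stops.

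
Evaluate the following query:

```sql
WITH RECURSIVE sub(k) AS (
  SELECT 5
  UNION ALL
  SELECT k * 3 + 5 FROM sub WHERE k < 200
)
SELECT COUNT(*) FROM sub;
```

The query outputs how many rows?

4

Base: k=5.
Iteration 1: 5 < 200 holds -> k = 5 * 3 + 5 = 20.
Iteration 2: 20 < 200 holds -> k = 20 * 3 + 5 = 65.
Iteration 3: 65 < 200 holds -> k = 65 * 3 + 5 = 200.
Iteration 4: 200 < 200 fails; recursion stops.
Total rows emitted: 4.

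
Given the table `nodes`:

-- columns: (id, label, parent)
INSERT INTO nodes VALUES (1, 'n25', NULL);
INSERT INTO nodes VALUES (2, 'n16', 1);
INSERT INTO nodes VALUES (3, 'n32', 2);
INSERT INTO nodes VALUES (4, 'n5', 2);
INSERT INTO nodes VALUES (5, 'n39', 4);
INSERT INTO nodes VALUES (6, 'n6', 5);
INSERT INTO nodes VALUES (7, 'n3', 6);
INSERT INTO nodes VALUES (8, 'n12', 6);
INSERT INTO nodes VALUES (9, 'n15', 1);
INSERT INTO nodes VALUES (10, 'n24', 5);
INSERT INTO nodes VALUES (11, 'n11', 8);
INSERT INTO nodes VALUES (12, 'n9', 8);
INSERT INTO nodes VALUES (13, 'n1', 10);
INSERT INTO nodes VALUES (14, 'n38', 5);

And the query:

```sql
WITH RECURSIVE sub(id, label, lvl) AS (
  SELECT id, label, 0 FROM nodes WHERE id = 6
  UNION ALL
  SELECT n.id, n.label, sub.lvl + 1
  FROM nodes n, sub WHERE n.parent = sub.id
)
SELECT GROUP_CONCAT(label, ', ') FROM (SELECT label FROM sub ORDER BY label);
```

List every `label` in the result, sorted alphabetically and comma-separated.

n11, n12, n3, n6, n9

Base: id=6 (n6) at lvl 0.
Iteration 1: rows with parent in {6} -> n3 (id 7, lvl 1), n12 (id 8, lvl 1).
Iteration 2: rows with parent in {7,8} -> n11 (id 11, lvl 2), n9 (id 12, lvl 2).
Iteration 3: no rows with parent in {11,12}; recursion stops.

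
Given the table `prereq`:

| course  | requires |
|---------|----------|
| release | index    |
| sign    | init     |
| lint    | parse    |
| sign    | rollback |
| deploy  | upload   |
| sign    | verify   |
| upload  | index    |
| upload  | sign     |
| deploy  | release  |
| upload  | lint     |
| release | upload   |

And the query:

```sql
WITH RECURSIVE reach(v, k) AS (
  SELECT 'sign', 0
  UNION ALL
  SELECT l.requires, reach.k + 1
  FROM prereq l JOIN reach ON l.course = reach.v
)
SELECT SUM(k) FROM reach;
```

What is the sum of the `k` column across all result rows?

3

Base: (sign, k=0).
Iteration 1: edges from {sign} -> (init, k=1), (rollback, k=1), (verify, k=1).
Iteration 2: no outgoing edges from {init,rollback,verify}; recursion stops.
SUM(k) = 0 + 1 + 1 + 1 = 3.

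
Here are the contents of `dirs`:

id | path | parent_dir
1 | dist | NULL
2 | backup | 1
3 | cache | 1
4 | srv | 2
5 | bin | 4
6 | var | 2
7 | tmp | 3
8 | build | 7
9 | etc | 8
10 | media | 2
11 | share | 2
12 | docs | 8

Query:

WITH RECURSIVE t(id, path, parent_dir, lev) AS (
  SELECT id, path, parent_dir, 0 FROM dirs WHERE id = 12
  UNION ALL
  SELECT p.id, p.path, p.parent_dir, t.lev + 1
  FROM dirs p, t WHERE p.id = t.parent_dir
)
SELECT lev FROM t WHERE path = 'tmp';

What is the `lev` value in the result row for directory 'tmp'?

Base: id=12 (docs), parent_dir=8, lev 0.
Iteration 1: join on id=8 -> build (id 8, parent_dir=7, lev 1).
Iteration 2: join on id=7 -> tmp (id 7, parent_dir=3, lev 2).
Iteration 3: join on id=3 -> cache (id 3, parent_dir=1, lev 3).
Iteration 4: join on id=1 -> dist (id 1, parent_dir=NULL, lev 4).
Iteration 5: parent_dir is NULL; no match; recursion stops.

2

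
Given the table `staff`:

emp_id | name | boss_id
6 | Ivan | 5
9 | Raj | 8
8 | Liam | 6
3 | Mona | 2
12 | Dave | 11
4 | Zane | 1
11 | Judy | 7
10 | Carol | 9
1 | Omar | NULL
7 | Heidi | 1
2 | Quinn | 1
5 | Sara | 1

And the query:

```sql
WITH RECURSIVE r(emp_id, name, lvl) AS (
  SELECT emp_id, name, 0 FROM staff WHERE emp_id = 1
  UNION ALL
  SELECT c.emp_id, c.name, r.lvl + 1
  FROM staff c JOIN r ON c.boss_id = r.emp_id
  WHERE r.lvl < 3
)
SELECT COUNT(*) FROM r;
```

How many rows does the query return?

Base: emp_id=1 (Omar) at lvl 0.
Iteration 1: rows with boss_id in {1} -> Quinn (id 2, lvl 1), Zane (id 4, lvl 1), Sara (id 5, lvl 1), Heidi (id 7, lvl 1).
Iteration 2: rows with boss_id in {2,4,5,7} -> Mona (id 3, lvl 2), Ivan (id 6, lvl 2), Judy (id 11, lvl 2).
Iteration 3: rows with boss_id in {3,6,11} -> Liam (id 8, lvl 3), Dave (id 12, lvl 3).
Iteration 4: lvl < 3 fails for all current rows; recursion stops.
Total rows emitted: 10.

10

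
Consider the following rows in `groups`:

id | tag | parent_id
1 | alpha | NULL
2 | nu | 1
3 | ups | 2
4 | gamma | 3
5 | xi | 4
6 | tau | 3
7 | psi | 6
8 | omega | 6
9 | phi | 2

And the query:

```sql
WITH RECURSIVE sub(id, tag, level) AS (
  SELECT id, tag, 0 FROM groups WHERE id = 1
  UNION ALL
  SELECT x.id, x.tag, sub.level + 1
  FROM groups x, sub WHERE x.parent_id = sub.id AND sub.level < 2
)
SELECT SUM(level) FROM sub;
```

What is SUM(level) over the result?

Base: id=1 (alpha) at level 0.
Iteration 1: rows with parent_id in {1} -> nu (id 2, level 1).
Iteration 2: rows with parent_id in {2} -> ups (id 3, level 2), phi (id 9, level 2).
Iteration 3: level < 2 fails for all current rows; recursion stops.
SUM(level) = 0 + 1 + 2 + 2 = 5.

5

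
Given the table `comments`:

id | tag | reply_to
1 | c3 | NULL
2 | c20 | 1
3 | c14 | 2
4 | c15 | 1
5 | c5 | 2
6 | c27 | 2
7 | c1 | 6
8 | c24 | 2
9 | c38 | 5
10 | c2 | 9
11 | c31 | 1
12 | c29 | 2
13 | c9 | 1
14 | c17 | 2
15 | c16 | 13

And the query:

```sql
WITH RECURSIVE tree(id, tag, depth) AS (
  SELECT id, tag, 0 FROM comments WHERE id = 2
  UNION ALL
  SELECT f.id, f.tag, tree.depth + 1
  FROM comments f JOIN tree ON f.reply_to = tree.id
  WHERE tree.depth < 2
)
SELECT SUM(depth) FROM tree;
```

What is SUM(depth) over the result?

10

Base: id=2 (c20) at depth 0.
Iteration 1: rows with reply_to in {2} -> c14 (id 3, depth 1), c5 (id 5, depth 1), c27 (id 6, depth 1), c24 (id 8, depth 1), c29 (id 12, depth 1), c17 (id 14, depth 1).
Iteration 2: rows with reply_to in {3,5,6,8,12,14} -> c1 (id 7, depth 2), c38 (id 9, depth 2).
Iteration 3: depth < 2 fails for all current rows; recursion stops.
SUM(depth) = 0 + 1 + 1 + 1 + 1 + 1 + 1 + 2 + 2 = 10.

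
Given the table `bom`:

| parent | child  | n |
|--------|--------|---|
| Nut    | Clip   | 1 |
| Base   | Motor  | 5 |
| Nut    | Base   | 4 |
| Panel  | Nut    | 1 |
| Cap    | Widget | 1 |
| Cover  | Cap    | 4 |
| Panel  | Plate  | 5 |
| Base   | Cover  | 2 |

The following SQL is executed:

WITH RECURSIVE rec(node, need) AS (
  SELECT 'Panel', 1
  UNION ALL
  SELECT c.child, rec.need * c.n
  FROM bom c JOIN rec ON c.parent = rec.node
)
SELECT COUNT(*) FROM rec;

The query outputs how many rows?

9

Base: (Panel, need=1).
Iteration 1: components of {Panel} -> Nut = 1*1 = 1, Plate = 1*5 = 5.
Iteration 2: components of {Nut,Plate} -> Base = 1*4 = 4, Clip = 1*1 = 1.
Iteration 3: components of {Base,Clip} -> Cover = 4*2 = 8, Motor = 4*5 = 20.
Iteration 4: components of {Cover,Motor} -> Cap = 8*4 = 32.
Iteration 5: components of {Cap} -> Widget = 32*1 = 32.
Iteration 6: no further components; recursion stops.
Total rows emitted: 9.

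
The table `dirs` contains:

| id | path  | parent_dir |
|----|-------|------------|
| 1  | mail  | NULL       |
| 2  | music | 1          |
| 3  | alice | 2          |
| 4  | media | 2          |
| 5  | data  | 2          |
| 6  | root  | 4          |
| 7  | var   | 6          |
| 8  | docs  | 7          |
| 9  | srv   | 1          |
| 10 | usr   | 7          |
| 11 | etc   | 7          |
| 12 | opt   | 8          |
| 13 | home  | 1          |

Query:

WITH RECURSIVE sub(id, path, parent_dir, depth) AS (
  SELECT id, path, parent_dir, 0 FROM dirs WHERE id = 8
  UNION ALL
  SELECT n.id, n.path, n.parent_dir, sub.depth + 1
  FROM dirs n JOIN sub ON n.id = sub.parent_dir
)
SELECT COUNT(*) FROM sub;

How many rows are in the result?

6

Base: id=8 (docs), parent_dir=7, depth 0.
Iteration 1: join on id=7 -> var (id 7, parent_dir=6, depth 1).
Iteration 2: join on id=6 -> root (id 6, parent_dir=4, depth 2).
Iteration 3: join on id=4 -> media (id 4, parent_dir=2, depth 3).
Iteration 4: join on id=2 -> music (id 2, parent_dir=1, depth 4).
Iteration 5: join on id=1 -> mail (id 1, parent_dir=NULL, depth 5).
Iteration 6: parent_dir is NULL; no match; recursion stops.
Total rows emitted: 6.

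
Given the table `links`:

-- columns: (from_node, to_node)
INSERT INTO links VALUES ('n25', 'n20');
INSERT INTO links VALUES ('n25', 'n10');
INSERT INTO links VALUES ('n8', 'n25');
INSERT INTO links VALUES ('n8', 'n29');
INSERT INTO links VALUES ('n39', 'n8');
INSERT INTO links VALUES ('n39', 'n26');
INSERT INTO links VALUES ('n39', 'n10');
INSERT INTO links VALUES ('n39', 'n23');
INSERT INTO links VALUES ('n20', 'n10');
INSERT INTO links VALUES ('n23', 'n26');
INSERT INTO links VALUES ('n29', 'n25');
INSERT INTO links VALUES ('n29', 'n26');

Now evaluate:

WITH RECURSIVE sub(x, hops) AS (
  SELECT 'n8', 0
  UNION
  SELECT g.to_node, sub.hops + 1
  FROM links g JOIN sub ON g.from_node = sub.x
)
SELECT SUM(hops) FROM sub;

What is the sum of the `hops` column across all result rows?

Base: (n8, hops=0).
Iteration 1: edges from {n8} -> (n25, hops=1), (n29, hops=1).
Iteration 2: edges from {n25,n29} -> (n10, hops=2), (n20, hops=2), (n25, hops=2), (n26, hops=2).
Iteration 3: edges from {n10,n20,n25,n26} -> (n10, hops=3), (n20, hops=3). [UNION drops 1 duplicate row(s)]
Iteration 4: edges from {n10,n20} -> (n10, hops=4).
Iteration 5: no outgoing edges from {n10}; recursion stops.
SUM(hops) = 0 + 1 + 1 + 2 + 2 + 2 + 2 + 3 + 3 + 4 = 20.

20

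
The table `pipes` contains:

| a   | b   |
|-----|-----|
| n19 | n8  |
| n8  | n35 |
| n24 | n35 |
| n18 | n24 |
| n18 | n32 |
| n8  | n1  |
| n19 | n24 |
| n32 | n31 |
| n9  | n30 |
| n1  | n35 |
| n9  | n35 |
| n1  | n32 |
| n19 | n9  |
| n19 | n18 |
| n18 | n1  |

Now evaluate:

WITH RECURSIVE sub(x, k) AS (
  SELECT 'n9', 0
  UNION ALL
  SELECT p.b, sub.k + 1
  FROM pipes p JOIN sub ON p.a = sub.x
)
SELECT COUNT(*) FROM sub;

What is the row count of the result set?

Base: (n9, k=0).
Iteration 1: edges from {n9} -> (n30, k=1), (n35, k=1).
Iteration 2: no outgoing edges from {n30,n35}; recursion stops.
Total rows emitted: 3.

3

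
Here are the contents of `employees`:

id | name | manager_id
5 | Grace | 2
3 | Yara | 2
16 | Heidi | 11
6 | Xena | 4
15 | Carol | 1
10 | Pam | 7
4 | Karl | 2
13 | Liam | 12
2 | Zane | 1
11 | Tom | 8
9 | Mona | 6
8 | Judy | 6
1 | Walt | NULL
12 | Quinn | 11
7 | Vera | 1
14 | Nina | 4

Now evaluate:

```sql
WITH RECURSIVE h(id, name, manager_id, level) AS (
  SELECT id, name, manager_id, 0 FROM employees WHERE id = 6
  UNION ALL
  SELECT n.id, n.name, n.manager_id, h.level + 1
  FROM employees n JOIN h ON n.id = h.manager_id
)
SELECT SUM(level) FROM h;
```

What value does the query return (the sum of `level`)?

Base: id=6 (Xena), manager_id=4, level 0.
Iteration 1: join on id=4 -> Karl (id 4, manager_id=2, level 1).
Iteration 2: join on id=2 -> Zane (id 2, manager_id=1, level 2).
Iteration 3: join on id=1 -> Walt (id 1, manager_id=NULL, level 3).
Iteration 4: manager_id is NULL; no match; recursion stops.
SUM(level) = 0 + 1 + 2 + 3 = 6.

6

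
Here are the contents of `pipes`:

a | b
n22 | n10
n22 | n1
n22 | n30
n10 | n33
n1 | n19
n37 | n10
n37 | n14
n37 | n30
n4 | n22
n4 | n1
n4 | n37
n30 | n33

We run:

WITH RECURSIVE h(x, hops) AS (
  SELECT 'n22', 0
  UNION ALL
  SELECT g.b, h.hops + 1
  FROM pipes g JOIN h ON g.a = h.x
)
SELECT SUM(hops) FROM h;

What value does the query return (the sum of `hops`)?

9

Base: (n22, hops=0).
Iteration 1: edges from {n22} -> (n1, hops=1), (n10, hops=1), (n30, hops=1).
Iteration 2: edges from {n1,n10,n30} -> (n19, hops=2), (n33, hops=2) x2. [UNION ALL keeps all 3 new rows, including repeats]
Iteration 3: no outgoing edges from {n19,n33}; recursion stops.
SUM(hops) = 0 + 1 + 1 + 1 + 2 + 2 + 2 = 9.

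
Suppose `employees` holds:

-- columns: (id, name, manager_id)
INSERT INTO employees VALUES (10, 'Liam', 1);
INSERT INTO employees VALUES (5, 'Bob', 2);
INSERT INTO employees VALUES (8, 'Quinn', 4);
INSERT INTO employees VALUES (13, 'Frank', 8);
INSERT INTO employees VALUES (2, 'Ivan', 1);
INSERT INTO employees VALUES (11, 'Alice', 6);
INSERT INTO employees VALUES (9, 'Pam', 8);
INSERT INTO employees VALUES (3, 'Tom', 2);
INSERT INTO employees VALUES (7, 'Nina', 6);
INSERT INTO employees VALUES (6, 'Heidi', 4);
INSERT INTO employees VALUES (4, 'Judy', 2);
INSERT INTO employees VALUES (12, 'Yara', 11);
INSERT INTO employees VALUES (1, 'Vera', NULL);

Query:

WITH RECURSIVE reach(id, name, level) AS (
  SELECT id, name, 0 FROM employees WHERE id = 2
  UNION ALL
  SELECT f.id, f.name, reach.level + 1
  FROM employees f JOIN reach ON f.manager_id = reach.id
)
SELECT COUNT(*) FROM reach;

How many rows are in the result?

Base: id=2 (Ivan) at level 0.
Iteration 1: rows with manager_id in {2} -> Tom (id 3, level 1), Judy (id 4, level 1), Bob (id 5, level 1).
Iteration 2: rows with manager_id in {3,4,5} -> Heidi (id 6, level 2), Quinn (id 8, level 2).
Iteration 3: rows with manager_id in {6,8} -> Nina (id 7, level 3), Pam (id 9, level 3), Alice (id 11, level 3), Frank (id 13, level 3).
Iteration 4: rows with manager_id in {7,9,11,13} -> Yara (id 12, level 4).
Iteration 5: no rows with manager_id in {12}; recursion stops.
Total rows emitted: 11.

11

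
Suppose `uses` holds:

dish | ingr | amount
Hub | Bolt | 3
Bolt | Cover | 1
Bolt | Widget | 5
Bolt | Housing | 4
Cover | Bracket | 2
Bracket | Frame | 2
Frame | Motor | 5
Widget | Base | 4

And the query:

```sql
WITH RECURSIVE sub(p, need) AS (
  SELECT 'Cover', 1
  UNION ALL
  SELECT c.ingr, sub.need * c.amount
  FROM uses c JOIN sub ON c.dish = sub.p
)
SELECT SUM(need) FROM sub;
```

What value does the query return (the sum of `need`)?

27

Base: (Cover, need=1).
Iteration 1: components of {Cover} -> Bracket = 1*2 = 2.
Iteration 2: components of {Bracket} -> Frame = 2*2 = 4.
Iteration 3: components of {Frame} -> Motor = 4*5 = 20.
Iteration 4: no further components; recursion stops.
SUM(need) = 1 + 2 + 4 + 20 = 27.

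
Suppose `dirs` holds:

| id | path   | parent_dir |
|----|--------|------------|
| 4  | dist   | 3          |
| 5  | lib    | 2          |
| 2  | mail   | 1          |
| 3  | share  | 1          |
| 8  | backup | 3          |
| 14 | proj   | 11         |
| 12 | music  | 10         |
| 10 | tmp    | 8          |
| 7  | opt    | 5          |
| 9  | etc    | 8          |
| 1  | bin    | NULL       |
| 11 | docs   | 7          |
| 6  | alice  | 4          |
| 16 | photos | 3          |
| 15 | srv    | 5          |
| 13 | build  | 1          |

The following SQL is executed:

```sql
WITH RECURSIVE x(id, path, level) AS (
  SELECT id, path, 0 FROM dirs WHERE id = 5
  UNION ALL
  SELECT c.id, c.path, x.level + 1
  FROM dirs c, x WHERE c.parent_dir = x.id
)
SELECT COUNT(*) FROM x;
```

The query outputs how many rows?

5

Base: id=5 (lib) at level 0.
Iteration 1: rows with parent_dir in {5} -> opt (id 7, level 1), srv (id 15, level 1).
Iteration 2: rows with parent_dir in {7,15} -> docs (id 11, level 2).
Iteration 3: rows with parent_dir in {11} -> proj (id 14, level 3).
Iteration 4: no rows with parent_dir in {14}; recursion stops.
Total rows emitted: 5.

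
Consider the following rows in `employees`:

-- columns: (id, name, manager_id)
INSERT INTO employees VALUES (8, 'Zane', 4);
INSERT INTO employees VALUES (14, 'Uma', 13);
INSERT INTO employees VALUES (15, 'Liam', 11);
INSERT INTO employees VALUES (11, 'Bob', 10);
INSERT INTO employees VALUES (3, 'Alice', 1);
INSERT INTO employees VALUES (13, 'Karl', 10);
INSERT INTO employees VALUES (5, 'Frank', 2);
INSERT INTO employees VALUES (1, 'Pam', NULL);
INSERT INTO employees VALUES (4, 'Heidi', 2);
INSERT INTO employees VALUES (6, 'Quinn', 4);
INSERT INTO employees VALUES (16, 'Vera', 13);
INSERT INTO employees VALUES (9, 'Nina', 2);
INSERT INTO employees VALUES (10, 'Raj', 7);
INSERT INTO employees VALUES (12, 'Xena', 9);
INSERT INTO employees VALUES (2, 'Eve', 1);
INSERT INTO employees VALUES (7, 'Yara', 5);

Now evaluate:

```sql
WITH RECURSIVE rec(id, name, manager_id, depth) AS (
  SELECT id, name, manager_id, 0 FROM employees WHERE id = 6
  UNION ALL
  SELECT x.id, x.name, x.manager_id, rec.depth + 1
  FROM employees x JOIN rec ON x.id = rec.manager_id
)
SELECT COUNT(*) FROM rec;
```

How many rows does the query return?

4

Base: id=6 (Quinn), manager_id=4, depth 0.
Iteration 1: join on id=4 -> Heidi (id 4, manager_id=2, depth 1).
Iteration 2: join on id=2 -> Eve (id 2, manager_id=1, depth 2).
Iteration 3: join on id=1 -> Pam (id 1, manager_id=NULL, depth 3).
Iteration 4: manager_id is NULL; no match; recursion stops.
Total rows emitted: 4.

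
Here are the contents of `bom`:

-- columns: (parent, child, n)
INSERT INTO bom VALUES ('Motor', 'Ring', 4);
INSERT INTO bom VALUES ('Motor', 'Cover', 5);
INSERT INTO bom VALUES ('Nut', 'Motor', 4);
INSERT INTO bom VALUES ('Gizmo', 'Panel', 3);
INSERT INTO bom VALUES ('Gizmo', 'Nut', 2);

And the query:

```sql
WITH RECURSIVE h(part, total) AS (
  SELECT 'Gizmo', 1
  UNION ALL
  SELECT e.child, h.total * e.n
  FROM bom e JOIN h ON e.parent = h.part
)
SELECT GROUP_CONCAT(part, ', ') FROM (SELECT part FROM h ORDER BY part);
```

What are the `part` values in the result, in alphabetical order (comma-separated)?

Base: (Gizmo, total=1).
Iteration 1: components of {Gizmo} -> Nut = 1*2 = 2, Panel = 1*3 = 3.
Iteration 2: components of {Nut,Panel} -> Motor = 2*4 = 8.
Iteration 3: components of {Motor} -> Cover = 8*5 = 40, Ring = 8*4 = 32.
Iteration 4: no further components; recursion stops.

Cover, Gizmo, Motor, Nut, Panel, Ring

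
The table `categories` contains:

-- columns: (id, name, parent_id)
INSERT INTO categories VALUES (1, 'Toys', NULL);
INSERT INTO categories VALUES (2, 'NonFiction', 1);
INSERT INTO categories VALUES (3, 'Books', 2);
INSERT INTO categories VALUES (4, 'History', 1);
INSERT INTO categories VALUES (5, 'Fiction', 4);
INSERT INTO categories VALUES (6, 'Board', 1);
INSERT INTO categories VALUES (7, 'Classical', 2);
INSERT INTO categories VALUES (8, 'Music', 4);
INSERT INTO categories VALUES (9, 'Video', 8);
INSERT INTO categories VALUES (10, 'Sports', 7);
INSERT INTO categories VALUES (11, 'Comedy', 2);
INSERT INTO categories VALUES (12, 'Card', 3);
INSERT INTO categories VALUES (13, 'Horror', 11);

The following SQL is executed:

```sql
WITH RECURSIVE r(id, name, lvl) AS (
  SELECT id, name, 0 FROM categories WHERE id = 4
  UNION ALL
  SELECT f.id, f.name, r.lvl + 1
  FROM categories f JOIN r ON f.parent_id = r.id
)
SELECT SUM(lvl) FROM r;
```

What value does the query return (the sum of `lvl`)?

4

Base: id=4 (History) at lvl 0.
Iteration 1: rows with parent_id in {4} -> Fiction (id 5, lvl 1), Music (id 8, lvl 1).
Iteration 2: rows with parent_id in {5,8} -> Video (id 9, lvl 2).
Iteration 3: no rows with parent_id in {9}; recursion stops.
SUM(lvl) = 0 + 1 + 1 + 2 = 4.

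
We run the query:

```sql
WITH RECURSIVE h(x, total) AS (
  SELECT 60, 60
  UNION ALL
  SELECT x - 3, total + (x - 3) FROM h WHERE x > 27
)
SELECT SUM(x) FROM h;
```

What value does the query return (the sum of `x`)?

Base: x=60, total=60.
Iteration 1: 60 > 27 holds -> x = 60 - 3 = 57, total = 60 + 57 = 117.
Iteration 2: 57 > 27 holds -> x = 57 - 3 = 54, total = 117 + 54 = 171.
Iteration 3: 54 > 27 holds -> x = 54 - 3 = 51, total = 171 + 51 = 222.
Iteration 4: 51 > 27 holds -> x = 51 - 3 = 48, total = 222 + 48 = 270.
Iteration 5: 48 > 27 holds -> x = 48 - 3 = 45, total = 270 + 45 = 315.
Iteration 6: 45 > 27 holds -> x = 45 - 3 = 42, total = 315 + 42 = 357.
Iteration 7: 42 > 27 holds -> x = 42 - 3 = 39, total = 357 + 39 = 396.
Iteration 8: 39 > 27 holds -> x = 39 - 3 = 36, total = 396 + 36 = 432.
Iteration 9: 36 > 27 holds -> x = 36 - 3 = 33, total = 432 + 33 = 465.
Iteration 10: 33 > 27 holds -> x = 33 - 3 = 30, total = 465 + 30 = 495.
Iteration 11: 30 > 27 holds -> x = 30 - 3 = 27, total = 495 + 27 = 522.
Iteration 12: 27 > 27 fails; recursion stops.
SUM(x) = 60 + 57 + 54 + 51 + 48 + 45 + 42 + 39 + 36 + 33 + 30 + 27 = 522.

522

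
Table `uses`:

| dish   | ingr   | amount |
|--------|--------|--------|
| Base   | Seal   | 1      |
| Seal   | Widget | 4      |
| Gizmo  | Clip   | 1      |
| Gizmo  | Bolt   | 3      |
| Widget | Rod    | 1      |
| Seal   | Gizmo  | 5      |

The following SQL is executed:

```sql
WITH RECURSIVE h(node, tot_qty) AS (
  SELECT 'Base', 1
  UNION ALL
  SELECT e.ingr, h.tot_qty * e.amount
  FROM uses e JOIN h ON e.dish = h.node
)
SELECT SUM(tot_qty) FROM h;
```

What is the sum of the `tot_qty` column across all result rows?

35

Base: (Base, tot_qty=1).
Iteration 1: components of {Base} -> Seal = 1*1 = 1.
Iteration 2: components of {Seal} -> Gizmo = 1*5 = 5, Widget = 1*4 = 4.
Iteration 3: components of {Gizmo,Widget} -> Bolt = 5*3 = 15, Clip = 5*1 = 5, Rod = 4*1 = 4.
Iteration 4: no further components; recursion stops.
SUM(tot_qty) = 1 + 1 + 5 + 4 + 15 + 5 + 4 = 35.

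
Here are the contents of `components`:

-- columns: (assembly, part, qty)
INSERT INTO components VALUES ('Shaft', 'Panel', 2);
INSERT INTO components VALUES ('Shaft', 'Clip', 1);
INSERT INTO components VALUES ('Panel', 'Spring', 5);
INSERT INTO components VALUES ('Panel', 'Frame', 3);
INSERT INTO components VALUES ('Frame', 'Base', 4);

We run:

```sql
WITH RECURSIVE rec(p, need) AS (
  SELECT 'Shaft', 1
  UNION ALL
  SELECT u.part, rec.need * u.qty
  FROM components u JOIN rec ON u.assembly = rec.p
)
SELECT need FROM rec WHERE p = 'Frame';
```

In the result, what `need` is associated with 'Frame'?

6

Base: (Shaft, need=1).
Iteration 1: components of {Shaft} -> Clip = 1*1 = 1, Panel = 1*2 = 2.
Iteration 2: components of {Clip,Panel} -> Frame = 2*3 = 6, Spring = 2*5 = 10.
Iteration 3: components of {Frame,Spring} -> Base = 6*4 = 24.
Iteration 4: no further components; recursion stops.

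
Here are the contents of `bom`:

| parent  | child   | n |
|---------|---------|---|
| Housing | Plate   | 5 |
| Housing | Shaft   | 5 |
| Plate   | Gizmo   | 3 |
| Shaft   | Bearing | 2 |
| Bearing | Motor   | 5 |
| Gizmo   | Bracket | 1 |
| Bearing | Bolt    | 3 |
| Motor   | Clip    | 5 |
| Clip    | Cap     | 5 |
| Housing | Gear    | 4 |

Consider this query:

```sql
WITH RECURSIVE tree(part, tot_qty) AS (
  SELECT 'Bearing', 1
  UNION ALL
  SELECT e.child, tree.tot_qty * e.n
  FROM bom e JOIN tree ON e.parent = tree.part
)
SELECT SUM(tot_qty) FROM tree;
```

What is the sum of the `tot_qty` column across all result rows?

159

Base: (Bearing, tot_qty=1).
Iteration 1: components of {Bearing} -> Bolt = 1*3 = 3, Motor = 1*5 = 5.
Iteration 2: components of {Bolt,Motor} -> Clip = 5*5 = 25.
Iteration 3: components of {Clip} -> Cap = 25*5 = 125.
Iteration 4: no further components; recursion stops.
SUM(tot_qty) = 1 + 5 + 3 + 25 + 125 = 159.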